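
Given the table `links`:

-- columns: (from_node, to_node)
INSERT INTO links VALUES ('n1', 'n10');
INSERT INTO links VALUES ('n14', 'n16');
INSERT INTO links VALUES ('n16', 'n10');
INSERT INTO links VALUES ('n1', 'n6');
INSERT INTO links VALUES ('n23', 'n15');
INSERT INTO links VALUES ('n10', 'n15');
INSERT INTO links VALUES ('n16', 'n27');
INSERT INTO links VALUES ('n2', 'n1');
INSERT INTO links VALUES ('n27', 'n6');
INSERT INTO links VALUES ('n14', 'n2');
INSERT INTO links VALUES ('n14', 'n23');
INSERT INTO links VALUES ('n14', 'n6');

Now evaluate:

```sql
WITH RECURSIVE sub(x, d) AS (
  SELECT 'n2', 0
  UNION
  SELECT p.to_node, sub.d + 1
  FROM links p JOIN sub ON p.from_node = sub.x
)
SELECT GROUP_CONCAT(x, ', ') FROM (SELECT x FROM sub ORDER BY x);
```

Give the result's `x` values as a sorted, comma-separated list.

n1, n10, n15, n2, n6

Base: (n2, d=0).
Iteration 1: edges from {n2} -> (n1, d=1).
Iteration 2: edges from {n1} -> (n10, d=2), (n6, d=2).
Iteration 3: edges from {n10,n6} -> (n15, d=3).
Iteration 4: no outgoing edges from {n15}; recursion stops.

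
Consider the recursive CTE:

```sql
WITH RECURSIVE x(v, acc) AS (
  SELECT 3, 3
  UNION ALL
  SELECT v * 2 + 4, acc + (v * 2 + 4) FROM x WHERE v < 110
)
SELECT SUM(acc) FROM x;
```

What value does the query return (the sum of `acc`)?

Base: v=3, acc=3.
Iteration 1: 3 < 110 holds -> v = 3 * 2 + 4 = 10, acc = 3 + 10 = 13.
Iteration 2: 10 < 110 holds -> v = 10 * 2 + 4 = 24, acc = 13 + 24 = 37.
Iteration 3: 24 < 110 holds -> v = 24 * 2 + 4 = 52, acc = 37 + 52 = 89.
Iteration 4: 52 < 110 holds -> v = 52 * 2 + 4 = 108, acc = 89 + 108 = 197.
Iteration 5: 108 < 110 holds -> v = 108 * 2 + 4 = 220, acc = 197 + 220 = 417.
Iteration 6: 220 < 110 fails; recursion stops.
SUM(acc) = 3 + 13 + 37 + 89 + 197 + 417 = 756.

756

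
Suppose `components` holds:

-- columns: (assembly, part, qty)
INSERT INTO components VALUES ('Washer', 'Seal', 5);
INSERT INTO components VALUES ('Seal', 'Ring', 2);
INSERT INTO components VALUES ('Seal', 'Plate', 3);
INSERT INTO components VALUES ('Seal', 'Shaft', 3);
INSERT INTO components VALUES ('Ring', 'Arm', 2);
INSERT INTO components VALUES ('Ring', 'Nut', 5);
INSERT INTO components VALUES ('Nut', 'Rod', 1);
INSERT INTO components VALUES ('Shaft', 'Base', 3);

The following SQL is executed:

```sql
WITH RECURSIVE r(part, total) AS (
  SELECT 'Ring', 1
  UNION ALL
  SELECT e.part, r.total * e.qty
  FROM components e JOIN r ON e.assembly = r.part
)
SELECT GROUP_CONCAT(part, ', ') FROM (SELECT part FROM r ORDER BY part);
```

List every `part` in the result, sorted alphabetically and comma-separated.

Base: (Ring, total=1).
Iteration 1: components of {Ring} -> Arm = 1*2 = 2, Nut = 1*5 = 5.
Iteration 2: components of {Arm,Nut} -> Rod = 5*1 = 5.
Iteration 3: no further components; recursion stops.

Arm, Nut, Ring, Rod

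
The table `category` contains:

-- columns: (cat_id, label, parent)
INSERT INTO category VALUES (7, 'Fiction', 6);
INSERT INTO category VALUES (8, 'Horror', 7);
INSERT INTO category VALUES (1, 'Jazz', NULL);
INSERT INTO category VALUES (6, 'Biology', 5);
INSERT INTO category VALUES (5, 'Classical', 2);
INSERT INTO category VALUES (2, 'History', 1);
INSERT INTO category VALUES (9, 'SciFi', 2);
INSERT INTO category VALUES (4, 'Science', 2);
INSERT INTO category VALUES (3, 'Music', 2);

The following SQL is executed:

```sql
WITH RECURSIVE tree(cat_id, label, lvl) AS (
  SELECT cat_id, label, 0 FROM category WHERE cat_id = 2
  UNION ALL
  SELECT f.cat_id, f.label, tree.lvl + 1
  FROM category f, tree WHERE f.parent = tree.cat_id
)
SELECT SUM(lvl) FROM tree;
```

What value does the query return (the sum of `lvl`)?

Base: cat_id=2 (History) at lvl 0.
Iteration 1: rows with parent in {2} -> Music (id 3, lvl 1), Science (id 4, lvl 1), Classical (id 5, lvl 1), SciFi (id 9, lvl 1).
Iteration 2: rows with parent in {3,4,5,9} -> Biology (id 6, lvl 2).
Iteration 3: rows with parent in {6} -> Fiction (id 7, lvl 3).
Iteration 4: rows with parent in {7} -> Horror (id 8, lvl 4).
Iteration 5: no rows with parent in {8}; recursion stops.
SUM(lvl) = 0 + 1 + 1 + 1 + 1 + 2 + 3 + 4 = 13.

13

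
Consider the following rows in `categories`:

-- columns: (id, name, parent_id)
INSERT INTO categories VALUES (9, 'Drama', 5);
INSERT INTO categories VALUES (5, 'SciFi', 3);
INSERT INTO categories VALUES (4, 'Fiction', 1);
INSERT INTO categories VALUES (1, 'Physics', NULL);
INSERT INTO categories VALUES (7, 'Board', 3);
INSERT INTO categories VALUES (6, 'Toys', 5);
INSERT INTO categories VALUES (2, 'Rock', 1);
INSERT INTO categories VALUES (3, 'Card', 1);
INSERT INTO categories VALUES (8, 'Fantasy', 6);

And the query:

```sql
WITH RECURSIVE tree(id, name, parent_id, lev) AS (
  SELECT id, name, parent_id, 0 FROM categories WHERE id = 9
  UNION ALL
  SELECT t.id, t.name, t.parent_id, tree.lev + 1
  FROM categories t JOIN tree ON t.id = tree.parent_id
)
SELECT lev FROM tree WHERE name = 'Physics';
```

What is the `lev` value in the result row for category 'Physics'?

Base: id=9 (Drama), parent_id=5, lev 0.
Iteration 1: join on id=5 -> SciFi (id 5, parent_id=3, lev 1).
Iteration 2: join on id=3 -> Card (id 3, parent_id=1, lev 2).
Iteration 3: join on id=1 -> Physics (id 1, parent_id=NULL, lev 3).
Iteration 4: parent_id is NULL; no match; recursion stops.

3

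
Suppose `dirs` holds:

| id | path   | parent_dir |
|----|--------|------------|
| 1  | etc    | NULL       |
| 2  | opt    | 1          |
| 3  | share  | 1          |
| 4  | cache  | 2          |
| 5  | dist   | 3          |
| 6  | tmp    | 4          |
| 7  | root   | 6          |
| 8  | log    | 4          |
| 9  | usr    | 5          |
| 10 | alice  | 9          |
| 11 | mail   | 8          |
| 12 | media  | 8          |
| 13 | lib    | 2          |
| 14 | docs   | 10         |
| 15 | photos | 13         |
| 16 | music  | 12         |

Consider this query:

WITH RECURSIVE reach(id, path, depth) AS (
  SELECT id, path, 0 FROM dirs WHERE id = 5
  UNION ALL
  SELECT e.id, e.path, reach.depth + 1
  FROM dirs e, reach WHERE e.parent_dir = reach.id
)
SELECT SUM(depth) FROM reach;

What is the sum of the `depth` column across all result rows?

6

Base: id=5 (dist) at depth 0.
Iteration 1: rows with parent_dir in {5} -> usr (id 9, depth 1).
Iteration 2: rows with parent_dir in {9} -> alice (id 10, depth 2).
Iteration 3: rows with parent_dir in {10} -> docs (id 14, depth 3).
Iteration 4: no rows with parent_dir in {14}; recursion stops.
SUM(depth) = 0 + 1 + 2 + 3 = 6.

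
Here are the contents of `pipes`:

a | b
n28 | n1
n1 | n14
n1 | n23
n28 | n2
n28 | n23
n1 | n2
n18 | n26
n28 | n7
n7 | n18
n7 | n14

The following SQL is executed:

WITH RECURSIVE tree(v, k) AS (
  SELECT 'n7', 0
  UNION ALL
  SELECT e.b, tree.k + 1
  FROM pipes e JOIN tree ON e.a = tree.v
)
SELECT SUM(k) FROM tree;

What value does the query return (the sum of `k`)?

4

Base: (n7, k=0).
Iteration 1: edges from {n7} -> (n14, k=1), (n18, k=1).
Iteration 2: edges from {n14,n18} -> (n26, k=2).
Iteration 3: no outgoing edges from {n26}; recursion stops.
SUM(k) = 0 + 1 + 1 + 2 = 4.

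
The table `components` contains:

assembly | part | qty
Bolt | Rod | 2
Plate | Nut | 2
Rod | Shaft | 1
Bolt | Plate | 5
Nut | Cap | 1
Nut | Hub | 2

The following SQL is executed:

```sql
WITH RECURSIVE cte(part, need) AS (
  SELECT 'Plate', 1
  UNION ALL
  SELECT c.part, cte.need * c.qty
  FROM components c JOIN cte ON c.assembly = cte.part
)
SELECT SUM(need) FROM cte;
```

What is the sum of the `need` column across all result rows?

9

Base: (Plate, need=1).
Iteration 1: components of {Plate} -> Nut = 1*2 = 2.
Iteration 2: components of {Nut} -> Cap = 2*1 = 2, Hub = 2*2 = 4.
Iteration 3: no further components; recursion stops.
SUM(need) = 1 + 2 + 2 + 4 = 9.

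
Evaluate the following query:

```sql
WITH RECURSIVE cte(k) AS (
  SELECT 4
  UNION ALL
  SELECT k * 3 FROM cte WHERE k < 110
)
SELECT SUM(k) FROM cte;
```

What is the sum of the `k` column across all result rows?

Base: k=4.
Iteration 1: 4 < 110 holds -> k = 4 * 3 = 12.
Iteration 2: 12 < 110 holds -> k = 12 * 3 = 36.
Iteration 3: 36 < 110 holds -> k = 36 * 3 = 108.
Iteration 4: 108 < 110 holds -> k = 108 * 3 = 324.
Iteration 5: 324 < 110 fails; recursion stops.
SUM(k) = 4 + 12 + 36 + 108 + 324 = 484.

484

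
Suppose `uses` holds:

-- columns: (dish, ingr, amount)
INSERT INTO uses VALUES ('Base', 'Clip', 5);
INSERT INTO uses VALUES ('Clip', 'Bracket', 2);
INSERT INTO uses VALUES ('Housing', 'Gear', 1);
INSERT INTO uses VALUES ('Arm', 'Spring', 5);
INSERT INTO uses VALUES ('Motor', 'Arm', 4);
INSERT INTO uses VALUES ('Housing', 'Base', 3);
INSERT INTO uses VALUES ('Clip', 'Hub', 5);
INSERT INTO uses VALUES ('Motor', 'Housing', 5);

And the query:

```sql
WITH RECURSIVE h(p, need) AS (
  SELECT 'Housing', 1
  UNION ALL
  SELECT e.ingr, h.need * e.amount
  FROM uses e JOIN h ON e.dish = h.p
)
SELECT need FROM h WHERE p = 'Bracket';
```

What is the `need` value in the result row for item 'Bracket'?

30

Base: (Housing, need=1).
Iteration 1: components of {Housing} -> Base = 1*3 = 3, Gear = 1*1 = 1.
Iteration 2: components of {Base,Gear} -> Clip = 3*5 = 15.
Iteration 3: components of {Clip} -> Bracket = 15*2 = 30, Hub = 15*5 = 75.
Iteration 4: no further components; recursion stops.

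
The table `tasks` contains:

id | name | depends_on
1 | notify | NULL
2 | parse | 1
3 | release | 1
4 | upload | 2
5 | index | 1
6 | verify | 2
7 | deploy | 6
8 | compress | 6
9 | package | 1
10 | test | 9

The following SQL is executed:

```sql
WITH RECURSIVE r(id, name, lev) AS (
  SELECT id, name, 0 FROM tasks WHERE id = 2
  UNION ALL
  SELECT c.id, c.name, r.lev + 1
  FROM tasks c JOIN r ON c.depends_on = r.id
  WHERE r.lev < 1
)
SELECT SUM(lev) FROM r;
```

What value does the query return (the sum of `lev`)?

Base: id=2 (parse) at lev 0.
Iteration 1: rows with depends_on in {2} -> upload (id 4, lev 1), verify (id 6, lev 1).
Iteration 2: lev < 1 fails for all current rows; recursion stops.
SUM(lev) = 0 + 1 + 1 = 2.

2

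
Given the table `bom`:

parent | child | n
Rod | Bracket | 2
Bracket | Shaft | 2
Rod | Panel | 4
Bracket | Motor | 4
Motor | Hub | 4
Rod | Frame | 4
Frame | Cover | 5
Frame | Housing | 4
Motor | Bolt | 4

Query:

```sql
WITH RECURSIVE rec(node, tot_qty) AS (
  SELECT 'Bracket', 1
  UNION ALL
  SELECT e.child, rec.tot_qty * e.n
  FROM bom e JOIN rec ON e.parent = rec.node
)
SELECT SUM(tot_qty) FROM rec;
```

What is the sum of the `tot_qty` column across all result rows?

Base: (Bracket, tot_qty=1).
Iteration 1: components of {Bracket} -> Motor = 1*4 = 4, Shaft = 1*2 = 2.
Iteration 2: components of {Motor,Shaft} -> Bolt = 4*4 = 16, Hub = 4*4 = 16.
Iteration 3: no further components; recursion stops.
SUM(tot_qty) = 1 + 2 + 4 + 16 + 16 = 39.

39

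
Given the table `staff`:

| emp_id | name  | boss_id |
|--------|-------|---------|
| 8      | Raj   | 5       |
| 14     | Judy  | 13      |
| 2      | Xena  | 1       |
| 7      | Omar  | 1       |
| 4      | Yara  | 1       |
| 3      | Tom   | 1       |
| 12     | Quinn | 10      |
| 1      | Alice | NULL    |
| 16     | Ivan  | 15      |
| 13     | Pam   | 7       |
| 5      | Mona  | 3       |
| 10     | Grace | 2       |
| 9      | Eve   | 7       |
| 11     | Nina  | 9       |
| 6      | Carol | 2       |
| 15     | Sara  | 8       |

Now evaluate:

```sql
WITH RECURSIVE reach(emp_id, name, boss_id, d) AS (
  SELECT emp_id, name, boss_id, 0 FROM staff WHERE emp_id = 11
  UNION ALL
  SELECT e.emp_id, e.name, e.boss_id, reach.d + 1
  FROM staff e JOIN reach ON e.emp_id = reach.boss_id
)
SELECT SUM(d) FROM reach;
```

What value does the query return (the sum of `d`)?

Base: emp_id=11 (Nina), boss_id=9, d 0.
Iteration 1: join on emp_id=9 -> Eve (id 9, boss_id=7, d 1).
Iteration 2: join on emp_id=7 -> Omar (id 7, boss_id=1, d 2).
Iteration 3: join on emp_id=1 -> Alice (id 1, boss_id=NULL, d 3).
Iteration 4: boss_id is NULL; no match; recursion stops.
SUM(d) = 0 + 1 + 2 + 3 = 6.

6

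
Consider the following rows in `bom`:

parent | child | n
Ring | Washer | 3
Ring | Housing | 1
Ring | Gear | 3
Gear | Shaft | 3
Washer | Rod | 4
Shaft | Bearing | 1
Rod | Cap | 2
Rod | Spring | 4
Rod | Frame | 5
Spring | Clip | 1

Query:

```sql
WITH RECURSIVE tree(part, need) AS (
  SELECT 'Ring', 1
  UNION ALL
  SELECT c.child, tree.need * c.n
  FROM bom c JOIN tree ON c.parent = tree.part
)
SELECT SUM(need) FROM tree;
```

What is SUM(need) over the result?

218

Base: (Ring, need=1).
Iteration 1: components of {Ring} -> Gear = 1*3 = 3, Housing = 1*1 = 1, Washer = 1*3 = 3.
Iteration 2: components of {Gear,Housing,Washer} -> Rod = 3*4 = 12, Shaft = 3*3 = 9.
Iteration 3: components of {Rod,Shaft} -> Bearing = 9*1 = 9, Cap = 12*2 = 24, Frame = 12*5 = 60, Spring = 12*4 = 48.
Iteration 4: components of {Bearing,Cap,Frame,Spring} -> Clip = 48*1 = 48.
Iteration 5: no further components; recursion stops.
SUM(need) = 1 + 3 + 1 + 3 + 12 + 9 + 24 + 48 + 60 + 9 + 48 = 218.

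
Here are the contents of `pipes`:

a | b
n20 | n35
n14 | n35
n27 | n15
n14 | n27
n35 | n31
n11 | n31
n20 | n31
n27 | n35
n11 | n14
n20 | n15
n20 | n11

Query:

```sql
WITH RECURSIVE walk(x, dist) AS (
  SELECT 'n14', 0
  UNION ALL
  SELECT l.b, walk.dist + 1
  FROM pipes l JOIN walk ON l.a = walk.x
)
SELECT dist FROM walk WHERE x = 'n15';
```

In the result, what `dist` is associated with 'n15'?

2

Base: (n14, dist=0).
Iteration 1: edges from {n14} -> (n27, dist=1), (n35, dist=1).
Iteration 2: edges from {n27,n35} -> (n15, dist=2), (n31, dist=2), (n35, dist=2).
Iteration 3: edges from {n15,n31,n35} -> (n31, dist=3).
Iteration 4: no outgoing edges from {n31}; recursion stops.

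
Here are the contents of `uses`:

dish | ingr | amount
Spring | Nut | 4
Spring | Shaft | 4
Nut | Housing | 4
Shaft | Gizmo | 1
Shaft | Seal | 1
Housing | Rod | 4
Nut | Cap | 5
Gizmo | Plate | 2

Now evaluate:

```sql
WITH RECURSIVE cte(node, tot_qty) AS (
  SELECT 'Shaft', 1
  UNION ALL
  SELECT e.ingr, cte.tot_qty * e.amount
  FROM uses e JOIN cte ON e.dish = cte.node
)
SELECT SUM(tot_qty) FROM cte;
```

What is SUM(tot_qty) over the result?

5

Base: (Shaft, tot_qty=1).
Iteration 1: components of {Shaft} -> Gizmo = 1*1 = 1, Seal = 1*1 = 1.
Iteration 2: components of {Gizmo,Seal} -> Plate = 1*2 = 2.
Iteration 3: no further components; recursion stops.
SUM(tot_qty) = 1 + 1 + 1 + 2 = 5.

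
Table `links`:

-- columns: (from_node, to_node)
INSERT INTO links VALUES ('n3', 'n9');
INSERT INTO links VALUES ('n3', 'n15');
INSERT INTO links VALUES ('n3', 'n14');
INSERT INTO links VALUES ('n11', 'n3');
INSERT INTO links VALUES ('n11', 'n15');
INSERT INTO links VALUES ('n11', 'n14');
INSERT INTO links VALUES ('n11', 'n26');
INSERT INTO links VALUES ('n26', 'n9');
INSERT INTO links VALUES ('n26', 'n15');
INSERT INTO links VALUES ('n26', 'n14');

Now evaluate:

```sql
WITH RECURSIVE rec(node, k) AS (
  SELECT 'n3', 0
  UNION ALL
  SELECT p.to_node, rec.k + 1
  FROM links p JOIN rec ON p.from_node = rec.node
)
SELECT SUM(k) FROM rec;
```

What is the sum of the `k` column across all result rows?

3

Base: (n3, k=0).
Iteration 1: edges from {n3} -> (n14, k=1), (n15, k=1), (n9, k=1).
Iteration 2: no outgoing edges from {n14,n15,n9}; recursion stops.
SUM(k) = 0 + 1 + 1 + 1 = 3.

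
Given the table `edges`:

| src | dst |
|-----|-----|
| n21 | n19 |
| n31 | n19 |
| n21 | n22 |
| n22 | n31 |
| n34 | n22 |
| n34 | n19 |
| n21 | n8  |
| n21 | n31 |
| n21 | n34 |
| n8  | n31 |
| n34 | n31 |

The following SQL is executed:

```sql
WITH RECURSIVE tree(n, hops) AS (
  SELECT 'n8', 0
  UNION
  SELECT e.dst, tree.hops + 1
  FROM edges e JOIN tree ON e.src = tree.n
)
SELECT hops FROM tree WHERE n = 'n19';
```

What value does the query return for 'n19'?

Base: (n8, hops=0).
Iteration 1: edges from {n8} -> (n31, hops=1).
Iteration 2: edges from {n31} -> (n19, hops=2).
Iteration 3: no outgoing edges from {n19}; recursion stops.

2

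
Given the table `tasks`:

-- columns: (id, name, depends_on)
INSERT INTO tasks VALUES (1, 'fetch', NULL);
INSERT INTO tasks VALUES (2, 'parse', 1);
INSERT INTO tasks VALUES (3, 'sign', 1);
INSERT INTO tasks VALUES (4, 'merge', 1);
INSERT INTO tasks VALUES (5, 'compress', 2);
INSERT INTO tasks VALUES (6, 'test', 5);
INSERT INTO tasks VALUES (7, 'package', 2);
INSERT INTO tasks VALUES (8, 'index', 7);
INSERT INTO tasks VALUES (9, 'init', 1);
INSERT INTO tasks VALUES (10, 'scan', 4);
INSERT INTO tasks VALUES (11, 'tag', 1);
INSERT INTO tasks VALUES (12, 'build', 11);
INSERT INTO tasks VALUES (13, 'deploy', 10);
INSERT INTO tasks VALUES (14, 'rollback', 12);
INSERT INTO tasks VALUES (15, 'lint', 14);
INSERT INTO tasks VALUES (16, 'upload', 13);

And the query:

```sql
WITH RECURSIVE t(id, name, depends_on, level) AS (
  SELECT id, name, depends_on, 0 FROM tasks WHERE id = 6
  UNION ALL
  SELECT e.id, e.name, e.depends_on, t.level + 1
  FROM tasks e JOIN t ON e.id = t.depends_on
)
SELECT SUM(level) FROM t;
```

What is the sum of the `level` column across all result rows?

6

Base: id=6 (test), depends_on=5, level 0.
Iteration 1: join on id=5 -> compress (id 5, depends_on=2, level 1).
Iteration 2: join on id=2 -> parse (id 2, depends_on=1, level 2).
Iteration 3: join on id=1 -> fetch (id 1, depends_on=NULL, level 3).
Iteration 4: depends_on is NULL; no match; recursion stops.
SUM(level) = 0 + 1 + 2 + 3 = 6.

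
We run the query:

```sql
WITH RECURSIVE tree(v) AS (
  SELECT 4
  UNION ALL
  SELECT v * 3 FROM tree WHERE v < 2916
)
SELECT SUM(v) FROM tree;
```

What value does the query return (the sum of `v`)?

4372

Base: v=4.
Iteration 1: 4 < 2916 holds -> v = 4 * 3 = 12.
Iteration 2: 12 < 2916 holds -> v = 12 * 3 = 36.
Iteration 3: 36 < 2916 holds -> v = 36 * 3 = 108.
Iteration 4: 108 < 2916 holds -> v = 108 * 3 = 324.
Iteration 5: 324 < 2916 holds -> v = 324 * 3 = 972.
Iteration 6: 972 < 2916 holds -> v = 972 * 3 = 2916.
Iteration 7: 2916 < 2916 fails; recursion stops.
SUM(v) = 4 + 12 + 36 + 108 + 324 + 972 + 2916 = 4372.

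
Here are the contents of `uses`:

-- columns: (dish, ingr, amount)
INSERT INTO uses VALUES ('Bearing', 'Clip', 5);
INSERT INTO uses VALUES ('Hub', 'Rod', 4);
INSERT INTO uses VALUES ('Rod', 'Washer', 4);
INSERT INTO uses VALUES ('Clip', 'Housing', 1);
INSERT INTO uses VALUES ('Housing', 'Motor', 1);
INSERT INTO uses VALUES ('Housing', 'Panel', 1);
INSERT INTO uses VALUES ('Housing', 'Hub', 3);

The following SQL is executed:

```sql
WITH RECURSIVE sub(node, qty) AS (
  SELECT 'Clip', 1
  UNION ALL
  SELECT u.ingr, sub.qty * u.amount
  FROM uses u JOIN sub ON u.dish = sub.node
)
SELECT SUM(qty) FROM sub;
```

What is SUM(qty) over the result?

67

Base: (Clip, qty=1).
Iteration 1: components of {Clip} -> Housing = 1*1 = 1.
Iteration 2: components of {Housing} -> Hub = 1*3 = 3, Motor = 1*1 = 1, Panel = 1*1 = 1.
Iteration 3: components of {Hub,Motor,Panel} -> Rod = 3*4 = 12.
Iteration 4: components of {Rod} -> Washer = 12*4 = 48.
Iteration 5: no further components; recursion stops.
SUM(qty) = 1 + 1 + 3 + 1 + 1 + 12 + 48 = 67.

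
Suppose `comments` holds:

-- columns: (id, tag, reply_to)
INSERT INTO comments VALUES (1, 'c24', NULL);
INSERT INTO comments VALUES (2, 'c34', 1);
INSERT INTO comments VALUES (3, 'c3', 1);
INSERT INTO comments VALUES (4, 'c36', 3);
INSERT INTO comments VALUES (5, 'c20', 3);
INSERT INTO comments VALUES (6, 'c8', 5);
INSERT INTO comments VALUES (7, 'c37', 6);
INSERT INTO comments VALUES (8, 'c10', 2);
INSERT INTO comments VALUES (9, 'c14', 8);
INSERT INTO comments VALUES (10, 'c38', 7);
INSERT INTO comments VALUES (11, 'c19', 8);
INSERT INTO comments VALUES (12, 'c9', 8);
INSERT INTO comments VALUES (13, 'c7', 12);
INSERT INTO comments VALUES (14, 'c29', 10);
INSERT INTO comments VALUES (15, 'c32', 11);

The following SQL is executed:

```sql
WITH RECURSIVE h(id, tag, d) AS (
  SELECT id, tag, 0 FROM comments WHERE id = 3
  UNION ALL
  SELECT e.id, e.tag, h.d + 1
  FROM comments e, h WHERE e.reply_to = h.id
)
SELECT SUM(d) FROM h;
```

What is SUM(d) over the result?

16

Base: id=3 (c3) at d 0.
Iteration 1: rows with reply_to in {3} -> c36 (id 4, d 1), c20 (id 5, d 1).
Iteration 2: rows with reply_to in {4,5} -> c8 (id 6, d 2).
Iteration 3: rows with reply_to in {6} -> c37 (id 7, d 3).
Iteration 4: rows with reply_to in {7} -> c38 (id 10, d 4).
Iteration 5: rows with reply_to in {10} -> c29 (id 14, d 5).
Iteration 6: no rows with reply_to in {14}; recursion stops.
SUM(d) = 0 + 1 + 1 + 2 + 3 + 4 + 5 = 16.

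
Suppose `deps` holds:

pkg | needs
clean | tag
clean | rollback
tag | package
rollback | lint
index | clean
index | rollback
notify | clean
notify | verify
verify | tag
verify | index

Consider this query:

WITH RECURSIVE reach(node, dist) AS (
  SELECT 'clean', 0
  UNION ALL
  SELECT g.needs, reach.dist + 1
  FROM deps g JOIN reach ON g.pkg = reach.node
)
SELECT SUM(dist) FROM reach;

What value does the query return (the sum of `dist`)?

Base: (clean, dist=0).
Iteration 1: edges from {clean} -> (rollback, dist=1), (tag, dist=1).
Iteration 2: edges from {rollback,tag} -> (lint, dist=2), (package, dist=2).
Iteration 3: no outgoing edges from {lint,package}; recursion stops.
SUM(dist) = 0 + 1 + 1 + 2 + 2 = 6.

6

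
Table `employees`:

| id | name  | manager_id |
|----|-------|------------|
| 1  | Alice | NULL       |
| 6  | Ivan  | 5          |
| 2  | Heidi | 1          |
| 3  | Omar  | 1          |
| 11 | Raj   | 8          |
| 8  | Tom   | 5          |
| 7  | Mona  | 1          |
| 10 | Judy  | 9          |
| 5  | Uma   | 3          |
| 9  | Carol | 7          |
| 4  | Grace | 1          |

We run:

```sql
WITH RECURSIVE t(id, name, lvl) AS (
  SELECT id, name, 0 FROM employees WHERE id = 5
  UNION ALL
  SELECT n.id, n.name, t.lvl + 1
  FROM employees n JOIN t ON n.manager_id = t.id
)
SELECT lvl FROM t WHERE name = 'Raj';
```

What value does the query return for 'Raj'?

Base: id=5 (Uma) at lvl 0.
Iteration 1: rows with manager_id in {5} -> Ivan (id 6, lvl 1), Tom (id 8, lvl 1).
Iteration 2: rows with manager_id in {6,8} -> Raj (id 11, lvl 2).
Iteration 3: no rows with manager_id in {11}; recursion stops.

2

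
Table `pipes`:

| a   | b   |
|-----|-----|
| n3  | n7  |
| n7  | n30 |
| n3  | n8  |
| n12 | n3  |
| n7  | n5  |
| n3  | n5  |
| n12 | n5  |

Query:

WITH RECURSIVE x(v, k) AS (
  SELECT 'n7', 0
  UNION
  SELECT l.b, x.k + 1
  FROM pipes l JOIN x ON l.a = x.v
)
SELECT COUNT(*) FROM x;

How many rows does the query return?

3

Base: (n7, k=0).
Iteration 1: edges from {n7} -> (n30, k=1), (n5, k=1).
Iteration 2: no outgoing edges from {n30,n5}; recursion stops.
Total rows emitted: 3.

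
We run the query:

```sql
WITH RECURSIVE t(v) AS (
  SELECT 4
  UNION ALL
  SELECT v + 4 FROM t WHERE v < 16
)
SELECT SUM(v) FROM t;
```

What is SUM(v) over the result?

40

Base: v=4.
Iteration 1: 4 < 16 holds -> v = 4 + 4 = 8.
Iteration 2: 8 < 16 holds -> v = 8 + 4 = 12.
Iteration 3: 12 < 16 holds -> v = 12 + 4 = 16.
Iteration 4: 16 < 16 fails; recursion stops.
SUM(v) = 4 + 8 + 12 + 16 = 40.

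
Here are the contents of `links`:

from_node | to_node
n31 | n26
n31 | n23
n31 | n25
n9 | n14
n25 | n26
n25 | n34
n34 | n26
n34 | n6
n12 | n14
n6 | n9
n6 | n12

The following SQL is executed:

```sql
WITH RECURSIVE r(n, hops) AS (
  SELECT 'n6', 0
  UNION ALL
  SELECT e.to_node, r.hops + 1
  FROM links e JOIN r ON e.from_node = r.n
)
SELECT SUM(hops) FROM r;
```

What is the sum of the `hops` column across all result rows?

Base: (n6, hops=0).
Iteration 1: edges from {n6} -> (n12, hops=1), (n9, hops=1).
Iteration 2: edges from {n12,n9} -> (n14, hops=2) x2. [UNION ALL keeps all 2 new rows, including repeats]
Iteration 3: no outgoing edges from {n14}; recursion stops.
SUM(hops) = 0 + 1 + 1 + 2 + 2 = 6.

6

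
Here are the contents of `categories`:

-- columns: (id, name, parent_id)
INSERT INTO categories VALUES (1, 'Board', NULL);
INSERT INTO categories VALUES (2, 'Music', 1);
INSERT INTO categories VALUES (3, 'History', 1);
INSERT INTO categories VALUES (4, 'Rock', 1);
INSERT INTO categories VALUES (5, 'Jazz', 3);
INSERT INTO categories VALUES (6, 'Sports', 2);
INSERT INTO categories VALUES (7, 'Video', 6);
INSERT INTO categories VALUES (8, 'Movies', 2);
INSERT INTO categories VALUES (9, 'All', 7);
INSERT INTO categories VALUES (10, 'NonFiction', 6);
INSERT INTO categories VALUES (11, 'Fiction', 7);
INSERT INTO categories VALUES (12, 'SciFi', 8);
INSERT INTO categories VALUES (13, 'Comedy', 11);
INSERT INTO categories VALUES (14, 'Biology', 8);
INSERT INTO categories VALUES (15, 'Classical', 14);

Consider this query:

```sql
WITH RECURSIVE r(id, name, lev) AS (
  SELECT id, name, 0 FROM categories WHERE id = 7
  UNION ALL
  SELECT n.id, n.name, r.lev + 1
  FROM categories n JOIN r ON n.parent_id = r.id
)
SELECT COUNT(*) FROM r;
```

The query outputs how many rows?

Base: id=7 (Video) at lev 0.
Iteration 1: rows with parent_id in {7} -> All (id 9, lev 1), Fiction (id 11, lev 1).
Iteration 2: rows with parent_id in {9,11} -> Comedy (id 13, lev 2).
Iteration 3: no rows with parent_id in {13}; recursion stops.
Total rows emitted: 4.

4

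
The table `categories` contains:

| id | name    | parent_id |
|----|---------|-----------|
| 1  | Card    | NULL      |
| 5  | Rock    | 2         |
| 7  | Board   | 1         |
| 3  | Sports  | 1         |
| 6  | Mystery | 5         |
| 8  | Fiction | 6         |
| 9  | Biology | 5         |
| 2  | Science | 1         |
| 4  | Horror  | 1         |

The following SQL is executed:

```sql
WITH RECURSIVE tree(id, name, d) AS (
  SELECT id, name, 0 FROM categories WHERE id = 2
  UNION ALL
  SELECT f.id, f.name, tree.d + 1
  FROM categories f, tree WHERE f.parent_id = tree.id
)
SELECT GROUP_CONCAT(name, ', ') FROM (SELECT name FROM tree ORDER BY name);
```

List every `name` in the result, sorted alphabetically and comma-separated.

Biology, Fiction, Mystery, Rock, Science

Base: id=2 (Science) at d 0.
Iteration 1: rows with parent_id in {2} -> Rock (id 5, d 1).
Iteration 2: rows with parent_id in {5} -> Mystery (id 6, d 2), Biology (id 9, d 2).
Iteration 3: rows with parent_id in {6,9} -> Fiction (id 8, d 3).
Iteration 4: no rows with parent_id in {8}; recursion stops.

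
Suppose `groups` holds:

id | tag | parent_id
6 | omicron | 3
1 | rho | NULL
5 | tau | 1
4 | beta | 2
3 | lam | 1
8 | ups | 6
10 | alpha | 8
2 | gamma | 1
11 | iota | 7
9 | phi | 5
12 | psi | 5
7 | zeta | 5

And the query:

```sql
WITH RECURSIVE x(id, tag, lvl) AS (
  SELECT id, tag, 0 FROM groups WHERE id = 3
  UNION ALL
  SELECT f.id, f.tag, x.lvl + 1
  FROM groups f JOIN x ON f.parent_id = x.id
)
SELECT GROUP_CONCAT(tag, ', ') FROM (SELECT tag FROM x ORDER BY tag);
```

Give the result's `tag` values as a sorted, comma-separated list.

alpha, lam, omicron, ups

Base: id=3 (lam) at lvl 0.
Iteration 1: rows with parent_id in {3} -> omicron (id 6, lvl 1).
Iteration 2: rows with parent_id in {6} -> ups (id 8, lvl 2).
Iteration 3: rows with parent_id in {8} -> alpha (id 10, lvl 3).
Iteration 4: no rows with parent_id in {10}; recursion stops.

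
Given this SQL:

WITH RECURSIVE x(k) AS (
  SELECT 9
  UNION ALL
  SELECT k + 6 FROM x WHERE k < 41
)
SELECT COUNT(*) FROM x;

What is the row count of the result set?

7

Base: k=9.
Iteration 1: 9 < 41 holds -> k = 9 + 6 = 15.
Iteration 2: 15 < 41 holds -> k = 15 + 6 = 21.
Iteration 3: 21 < 41 holds -> k = 21 + 6 = 27.
Iteration 4: 27 < 41 holds -> k = 27 + 6 = 33.
Iteration 5: 33 < 41 holds -> k = 33 + 6 = 39.
Iteration 6: 39 < 41 holds -> k = 39 + 6 = 45.
Iteration 7: 45 < 41 fails; recursion stops.
Total rows emitted: 7.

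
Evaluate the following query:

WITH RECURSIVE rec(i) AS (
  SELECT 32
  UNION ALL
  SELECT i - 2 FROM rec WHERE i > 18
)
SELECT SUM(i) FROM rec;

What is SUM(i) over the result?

200

Base: i=32.
Iteration 1: 32 > 18 holds -> i = 32 - 2 = 30.
Iteration 2: 30 > 18 holds -> i = 30 - 2 = 28.
Iteration 3: 28 > 18 holds -> i = 28 - 2 = 26.
Iteration 4: 26 > 18 holds -> i = 26 - 2 = 24.
Iteration 5: 24 > 18 holds -> i = 24 - 2 = 22.
Iteration 6: 22 > 18 holds -> i = 22 - 2 = 20.
Iteration 7: 20 > 18 holds -> i = 20 - 2 = 18.
Iteration 8: 18 > 18 fails; recursion stops.
SUM(i) = 32 + 30 + 28 + 26 + 24 + 22 + 20 + 18 = 200.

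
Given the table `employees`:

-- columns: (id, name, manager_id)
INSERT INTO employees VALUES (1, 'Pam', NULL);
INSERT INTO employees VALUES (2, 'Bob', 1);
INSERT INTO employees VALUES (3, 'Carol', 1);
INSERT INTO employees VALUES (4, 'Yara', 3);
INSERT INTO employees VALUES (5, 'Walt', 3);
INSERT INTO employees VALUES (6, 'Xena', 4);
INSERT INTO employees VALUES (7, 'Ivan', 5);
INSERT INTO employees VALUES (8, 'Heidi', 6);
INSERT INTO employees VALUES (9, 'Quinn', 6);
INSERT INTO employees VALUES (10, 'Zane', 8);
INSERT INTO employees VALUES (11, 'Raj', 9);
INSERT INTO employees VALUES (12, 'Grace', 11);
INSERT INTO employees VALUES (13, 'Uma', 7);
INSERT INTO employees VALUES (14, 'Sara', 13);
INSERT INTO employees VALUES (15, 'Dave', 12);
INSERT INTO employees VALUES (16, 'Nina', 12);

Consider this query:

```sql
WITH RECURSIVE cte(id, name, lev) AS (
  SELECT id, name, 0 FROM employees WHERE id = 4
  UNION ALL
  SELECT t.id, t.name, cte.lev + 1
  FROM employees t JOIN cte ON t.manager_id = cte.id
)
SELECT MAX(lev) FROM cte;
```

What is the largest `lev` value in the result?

Base: id=4 (Yara) at lev 0.
Iteration 1: rows with manager_id in {4} -> Xena (id 6, lev 1).
Iteration 2: rows with manager_id in {6} -> Heidi (id 8, lev 2), Quinn (id 9, lev 2).
Iteration 3: rows with manager_id in {8,9} -> Zane (id 10, lev 3), Raj (id 11, lev 3).
Iteration 4: rows with manager_id in {10,11} -> Grace (id 12, lev 4).
Iteration 5: rows with manager_id in {12} -> Dave (id 15, lev 5), Nina (id 16, lev 5).
Iteration 6: no rows with manager_id in {15,16}; recursion stops.
lev values: 0, 1, 2, 2, 3, 3, 4, 5, 5; the maximum is 5.

5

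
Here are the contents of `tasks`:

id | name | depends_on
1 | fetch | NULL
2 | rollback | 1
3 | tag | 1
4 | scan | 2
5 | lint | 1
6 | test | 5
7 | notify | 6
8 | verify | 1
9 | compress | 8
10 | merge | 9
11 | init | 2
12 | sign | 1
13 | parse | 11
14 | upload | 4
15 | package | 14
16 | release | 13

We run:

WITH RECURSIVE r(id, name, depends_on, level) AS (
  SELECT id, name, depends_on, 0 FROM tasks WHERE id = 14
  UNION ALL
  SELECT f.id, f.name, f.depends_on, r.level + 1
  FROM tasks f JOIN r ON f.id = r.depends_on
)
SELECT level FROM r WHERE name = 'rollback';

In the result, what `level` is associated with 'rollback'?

2

Base: id=14 (upload), depends_on=4, level 0.
Iteration 1: join on id=4 -> scan (id 4, depends_on=2, level 1).
Iteration 2: join on id=2 -> rollback (id 2, depends_on=1, level 2).
Iteration 3: join on id=1 -> fetch (id 1, depends_on=NULL, level 3).
Iteration 4: depends_on is NULL; no match; recursion stops.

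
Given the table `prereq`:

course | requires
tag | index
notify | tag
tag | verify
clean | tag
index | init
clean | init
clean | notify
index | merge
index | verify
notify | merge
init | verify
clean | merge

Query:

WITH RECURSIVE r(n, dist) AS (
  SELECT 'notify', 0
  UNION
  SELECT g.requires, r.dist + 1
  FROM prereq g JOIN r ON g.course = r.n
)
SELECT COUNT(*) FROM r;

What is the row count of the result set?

Base: (notify, dist=0).
Iteration 1: edges from {notify} -> (merge, dist=1), (tag, dist=1).
Iteration 2: edges from {merge,tag} -> (index, dist=2), (verify, dist=2).
Iteration 3: edges from {index,verify} -> (init, dist=3), (merge, dist=3), (verify, dist=3).
Iteration 4: edges from {init,merge,verify} -> (verify, dist=4).
Iteration 5: no outgoing edges from {verify}; recursion stops.
Total rows emitted: 9.

9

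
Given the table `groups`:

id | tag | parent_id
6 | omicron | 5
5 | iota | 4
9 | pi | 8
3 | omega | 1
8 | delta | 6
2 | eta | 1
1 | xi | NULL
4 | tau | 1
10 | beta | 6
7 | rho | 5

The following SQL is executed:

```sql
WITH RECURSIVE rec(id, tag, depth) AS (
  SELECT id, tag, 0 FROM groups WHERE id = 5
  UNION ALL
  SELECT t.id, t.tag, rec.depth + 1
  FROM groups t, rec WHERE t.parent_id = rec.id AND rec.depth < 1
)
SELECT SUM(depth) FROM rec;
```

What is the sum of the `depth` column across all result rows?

Base: id=5 (iota) at depth 0.
Iteration 1: rows with parent_id in {5} -> omicron (id 6, depth 1), rho (id 7, depth 1).
Iteration 2: depth < 1 fails for all current rows; recursion stops.
SUM(depth) = 0 + 1 + 1 = 2.

2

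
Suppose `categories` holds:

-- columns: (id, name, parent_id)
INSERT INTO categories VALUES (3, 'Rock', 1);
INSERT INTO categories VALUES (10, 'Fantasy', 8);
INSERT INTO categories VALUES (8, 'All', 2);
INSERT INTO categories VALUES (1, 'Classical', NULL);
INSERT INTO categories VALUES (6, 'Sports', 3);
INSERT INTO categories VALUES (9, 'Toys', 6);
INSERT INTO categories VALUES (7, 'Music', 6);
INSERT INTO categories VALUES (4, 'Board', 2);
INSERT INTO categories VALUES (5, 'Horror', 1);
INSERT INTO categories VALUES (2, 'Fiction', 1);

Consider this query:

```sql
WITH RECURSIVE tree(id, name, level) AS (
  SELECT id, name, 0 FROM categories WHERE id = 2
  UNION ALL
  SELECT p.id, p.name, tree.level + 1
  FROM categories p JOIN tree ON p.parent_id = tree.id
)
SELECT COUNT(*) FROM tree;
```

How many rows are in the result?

4

Base: id=2 (Fiction) at level 0.
Iteration 1: rows with parent_id in {2} -> Board (id 4, level 1), All (id 8, level 1).
Iteration 2: rows with parent_id in {4,8} -> Fantasy (id 10, level 2).
Iteration 3: no rows with parent_id in {10}; recursion stops.
Total rows emitted: 4.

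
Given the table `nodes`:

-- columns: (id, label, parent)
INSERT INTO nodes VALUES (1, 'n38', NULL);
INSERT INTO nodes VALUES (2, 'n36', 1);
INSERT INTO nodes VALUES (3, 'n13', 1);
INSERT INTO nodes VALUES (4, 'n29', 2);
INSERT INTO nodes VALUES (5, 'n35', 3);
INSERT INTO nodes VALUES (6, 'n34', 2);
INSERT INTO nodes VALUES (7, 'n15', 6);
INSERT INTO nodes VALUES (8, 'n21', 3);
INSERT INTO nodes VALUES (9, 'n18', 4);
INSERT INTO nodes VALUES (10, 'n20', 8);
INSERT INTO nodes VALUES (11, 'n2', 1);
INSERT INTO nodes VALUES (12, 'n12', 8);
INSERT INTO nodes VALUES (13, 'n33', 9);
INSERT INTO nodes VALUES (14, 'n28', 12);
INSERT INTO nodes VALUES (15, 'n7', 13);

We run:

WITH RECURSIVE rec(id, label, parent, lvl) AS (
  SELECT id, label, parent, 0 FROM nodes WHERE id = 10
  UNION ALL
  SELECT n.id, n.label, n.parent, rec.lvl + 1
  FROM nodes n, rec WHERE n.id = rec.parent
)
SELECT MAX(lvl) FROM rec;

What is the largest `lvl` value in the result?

3

Base: id=10 (n20), parent=8, lvl 0.
Iteration 1: join on id=8 -> n21 (id 8, parent=3, lvl 1).
Iteration 2: join on id=3 -> n13 (id 3, parent=1, lvl 2).
Iteration 3: join on id=1 -> n38 (id 1, parent=NULL, lvl 3).
Iteration 4: parent is NULL; no match; recursion stops.
lvl values: 0, 1, 2, 3; the maximum is 3.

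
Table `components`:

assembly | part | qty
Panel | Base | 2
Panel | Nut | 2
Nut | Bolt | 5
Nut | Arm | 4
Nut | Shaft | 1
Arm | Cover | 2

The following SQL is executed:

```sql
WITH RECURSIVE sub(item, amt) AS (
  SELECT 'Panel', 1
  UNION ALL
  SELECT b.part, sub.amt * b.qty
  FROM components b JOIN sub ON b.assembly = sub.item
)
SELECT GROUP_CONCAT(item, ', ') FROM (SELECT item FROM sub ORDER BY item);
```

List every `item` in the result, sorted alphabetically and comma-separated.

Base: (Panel, amt=1).
Iteration 1: components of {Panel} -> Base = 1*2 = 2, Nut = 1*2 = 2.
Iteration 2: components of {Base,Nut} -> Arm = 2*4 = 8, Bolt = 2*5 = 10, Shaft = 2*1 = 2.
Iteration 3: components of {Arm,Bolt,Shaft} -> Cover = 8*2 = 16.
Iteration 4: no further components; recursion stops.

Arm, Base, Bolt, Cover, Nut, Panel, Shaft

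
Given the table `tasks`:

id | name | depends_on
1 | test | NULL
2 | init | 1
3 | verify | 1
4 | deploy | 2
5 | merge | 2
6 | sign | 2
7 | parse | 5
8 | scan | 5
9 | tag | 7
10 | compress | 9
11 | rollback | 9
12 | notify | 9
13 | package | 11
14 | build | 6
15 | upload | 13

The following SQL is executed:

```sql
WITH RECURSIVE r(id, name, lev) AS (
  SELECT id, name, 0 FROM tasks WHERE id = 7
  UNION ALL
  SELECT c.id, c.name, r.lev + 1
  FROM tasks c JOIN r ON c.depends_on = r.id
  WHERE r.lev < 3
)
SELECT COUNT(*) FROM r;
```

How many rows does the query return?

Base: id=7 (parse) at lev 0.
Iteration 1: rows with depends_on in {7} -> tag (id 9, lev 1).
Iteration 2: rows with depends_on in {9} -> compress (id 10, lev 2), rollback (id 11, lev 2), notify (id 12, lev 2).
Iteration 3: rows with depends_on in {10,11,12} -> package (id 13, lev 3).
Iteration 4: lev < 3 fails for all current rows; recursion stops.
Total rows emitted: 6.

6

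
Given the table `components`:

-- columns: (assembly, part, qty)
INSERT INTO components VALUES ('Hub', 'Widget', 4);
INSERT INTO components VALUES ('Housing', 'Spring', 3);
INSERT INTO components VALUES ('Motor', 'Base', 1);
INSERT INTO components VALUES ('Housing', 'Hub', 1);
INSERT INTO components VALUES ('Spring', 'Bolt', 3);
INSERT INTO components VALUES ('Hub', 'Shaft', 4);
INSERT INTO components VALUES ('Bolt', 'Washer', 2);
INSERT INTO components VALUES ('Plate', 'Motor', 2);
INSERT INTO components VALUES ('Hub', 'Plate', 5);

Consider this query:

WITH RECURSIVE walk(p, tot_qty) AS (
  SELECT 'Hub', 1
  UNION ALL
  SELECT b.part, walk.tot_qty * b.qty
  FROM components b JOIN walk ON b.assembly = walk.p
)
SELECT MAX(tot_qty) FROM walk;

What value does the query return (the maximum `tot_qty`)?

10

Base: (Hub, tot_qty=1).
Iteration 1: components of {Hub} -> Plate = 1*5 = 5, Shaft = 1*4 = 4, Widget = 1*4 = 4.
Iteration 2: components of {Plate,Shaft,Widget} -> Motor = 5*2 = 10.
Iteration 3: components of {Motor} -> Base = 10*1 = 10.
Iteration 4: no further components; recursion stops.
tot_qty values: 1, 4, 5, 4, 10, 10; the maximum is 10.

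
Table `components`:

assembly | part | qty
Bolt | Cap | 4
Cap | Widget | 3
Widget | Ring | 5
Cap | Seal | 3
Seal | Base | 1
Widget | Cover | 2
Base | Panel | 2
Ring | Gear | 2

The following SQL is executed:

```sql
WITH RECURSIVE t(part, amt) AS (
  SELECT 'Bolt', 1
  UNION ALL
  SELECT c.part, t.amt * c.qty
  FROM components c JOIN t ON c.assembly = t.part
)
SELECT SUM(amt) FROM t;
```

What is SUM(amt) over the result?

Base: (Bolt, amt=1).
Iteration 1: components of {Bolt} -> Cap = 1*4 = 4.
Iteration 2: components of {Cap} -> Seal = 4*3 = 12, Widget = 4*3 = 12.
Iteration 3: components of {Seal,Widget} -> Base = 12*1 = 12, Cover = 12*2 = 24, Ring = 12*5 = 60.
Iteration 4: components of {Base,Cover,Ring} -> Gear = 60*2 = 120, Panel = 12*2 = 24.
Iteration 5: no further components; recursion stops.
SUM(amt) = 1 + 4 + 12 + 12 + 60 + 24 + 12 + 120 + 24 = 269.

269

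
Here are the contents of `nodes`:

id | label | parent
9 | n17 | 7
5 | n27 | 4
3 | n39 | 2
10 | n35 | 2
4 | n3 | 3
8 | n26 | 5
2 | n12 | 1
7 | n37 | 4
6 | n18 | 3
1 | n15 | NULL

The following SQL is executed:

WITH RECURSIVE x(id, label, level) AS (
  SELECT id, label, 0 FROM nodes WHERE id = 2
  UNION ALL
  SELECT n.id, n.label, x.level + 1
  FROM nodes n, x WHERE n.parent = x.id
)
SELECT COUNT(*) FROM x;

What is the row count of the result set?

9

Base: id=2 (n12) at level 0.
Iteration 1: rows with parent in {2} -> n39 (id 3, level 1), n35 (id 10, level 1).
Iteration 2: rows with parent in {3,10} -> n3 (id 4, level 2), n18 (id 6, level 2).
Iteration 3: rows with parent in {4,6} -> n27 (id 5, level 3), n37 (id 7, level 3).
Iteration 4: rows with parent in {5,7} -> n26 (id 8, level 4), n17 (id 9, level 4).
Iteration 5: no rows with parent in {8,9}; recursion stops.
Total rows emitted: 9.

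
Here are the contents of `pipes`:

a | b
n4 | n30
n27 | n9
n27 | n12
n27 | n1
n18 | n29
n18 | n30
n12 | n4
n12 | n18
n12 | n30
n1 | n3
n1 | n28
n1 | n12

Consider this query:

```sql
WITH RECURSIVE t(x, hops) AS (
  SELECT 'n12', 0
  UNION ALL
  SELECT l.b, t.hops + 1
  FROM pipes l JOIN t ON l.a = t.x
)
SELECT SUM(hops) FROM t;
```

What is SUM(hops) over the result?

Base: (n12, hops=0).
Iteration 1: edges from {n12} -> (n18, hops=1), (n30, hops=1), (n4, hops=1).
Iteration 2: edges from {n18,n30,n4} -> (n29, hops=2), (n30, hops=2) x2. [UNION ALL keeps all 3 new rows, including repeats]
Iteration 3: no outgoing edges from {n29,n30}; recursion stops.
SUM(hops) = 0 + 1 + 1 + 1 + 2 + 2 + 2 = 9.

9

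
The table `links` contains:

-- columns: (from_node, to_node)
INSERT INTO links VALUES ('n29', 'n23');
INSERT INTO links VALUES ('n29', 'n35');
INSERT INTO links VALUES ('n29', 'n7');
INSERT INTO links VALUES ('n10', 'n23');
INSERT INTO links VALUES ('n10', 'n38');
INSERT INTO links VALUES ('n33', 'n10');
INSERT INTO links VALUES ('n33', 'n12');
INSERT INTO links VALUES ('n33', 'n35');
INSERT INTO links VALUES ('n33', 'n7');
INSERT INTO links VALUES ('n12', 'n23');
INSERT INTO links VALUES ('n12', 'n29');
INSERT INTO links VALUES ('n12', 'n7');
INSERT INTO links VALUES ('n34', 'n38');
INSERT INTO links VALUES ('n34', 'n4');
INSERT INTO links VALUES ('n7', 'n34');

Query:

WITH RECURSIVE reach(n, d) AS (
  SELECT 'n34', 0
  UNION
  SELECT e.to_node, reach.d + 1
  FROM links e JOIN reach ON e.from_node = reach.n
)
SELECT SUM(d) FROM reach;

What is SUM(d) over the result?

2

Base: (n34, d=0).
Iteration 1: edges from {n34} -> (n38, d=1), (n4, d=1).
Iteration 2: no outgoing edges from {n38,n4}; recursion stops.
SUM(d) = 0 + 1 + 1 = 2.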